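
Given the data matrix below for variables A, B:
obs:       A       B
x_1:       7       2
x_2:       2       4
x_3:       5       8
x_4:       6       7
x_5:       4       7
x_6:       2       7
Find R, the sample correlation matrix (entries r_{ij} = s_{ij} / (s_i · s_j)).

Step 1 — column means:
  mean(A) = (7 + 2 + 5 + 6 + 4 + 2) / 6 = 26/6 = 4.3333
  mean(B) = (2 + 4 + 8 + 7 + 7 + 7) / 6 = 35/6 = 5.8333

Step 2 — sample variances and covariances s[i,j] = (1/(n-1)) · Σ_k (x_{k,i} - mean_i) · (x_{k,j} - mean_j), with n-1 = 5:
  s[A,A] = ((2.6667)·(2.6667) + (-2.3333)·(-2.3333) + (0.6667)·(0.6667) + (1.6667)·(1.6667) + (-0.3333)·(-0.3333) + (-2.3333)·(-2.3333)) / 5 = 21.3333/5 = 4.2667
  s[A,B] = ((2.6667)·(-3.8333) + (-2.3333)·(-1.8333) + (0.6667)·(2.1667) + (1.6667)·(1.1667) + (-0.3333)·(1.1667) + (-2.3333)·(1.1667)) / 5 = -5.6667/5 = -1.1333
  s[B,B] = ((-3.8333)·(-3.8333) + (-1.8333)·(-1.8333) + (2.1667)·(2.1667) + (1.1667)·(1.1667) + (1.1667)·(1.1667) + (1.1667)·(1.1667)) / 5 = 26.8333/5 = 5.3667
  Sample standard deviations s_i = √(s[i,i]):
  s(A) = √(4.2667) = 2.0656
  s(B) = √(5.3667) = 2.3166

Step 3 — r_{ij} = s_{ij} / (s_i · s_j):
  r[A,A] = 1 (diagonal).
  r[A,B] = -1.1333 / (2.0656 · 2.3166) = -1.1333 / 4.7852 = -0.2368
  r[B,B] = 1 (diagonal).

R is symmetric with unit diagonal. Assembling:

R = [[1, -0.2368],
 [-0.2368, 1]]


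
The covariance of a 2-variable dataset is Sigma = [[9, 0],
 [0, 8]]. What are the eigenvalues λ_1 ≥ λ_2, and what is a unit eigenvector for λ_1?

Step 1 — characteristic polynomial of 2×2 Sigma:
  det(Sigma - λI) = λ² - trace · λ + det = 0.
  trace = 9 + 8 = 17, det = 9·8 - (0)² = 72.
Step 2 — discriminant:
  Δ = trace² - 4·det = 289 - 288 = 1.
Step 3 — eigenvalues:
  λ = (trace ± √Δ)/2 = (17 ± 1)/2,
  λ_1 = 9,  λ_2 = 8.

Step 4 — unit eigenvector for λ_1: Sigma is diagonal, so its eigenvectors are the coordinate axes. λ_1 = 9 is the diagonal entry on the first coordinate axis, hence
  v_1 = (1, 0) (||v_1|| = 1).

λ_1 = 9,  λ_2 = 8;  v_1 ≈ (1, 0)


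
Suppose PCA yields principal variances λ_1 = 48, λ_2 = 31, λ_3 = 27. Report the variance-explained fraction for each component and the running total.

Step 1 — total variance = trace(Sigma) = Σ λ_i = 48 + 31 + 27 = 106.

Step 2 — fraction explained by component i = λ_i / Σ λ:
  PC1: 48/106 = 0.4528
  PC2: 31/106 = 0.2925
  PC3: 27/106 = 0.2547

Step 3 — cumulative fraction after k components = (λ_1 + ... + λ_k) / Σ λ:
  k = 1: 48/106 = 0.4528
  k = 2: (48 + 31)/106 = 79/106 = 0.7453
  k = 3: (48 + 31 + 27)/106 = 106/106 = 1

Summary (fraction, with percent):

explained: PC1 0.4528 (45.28%), PC2 0.2925 (29.25%), PC3 0.2547 (25.47%);  cumulative: 0.4528, 0.7453, 1


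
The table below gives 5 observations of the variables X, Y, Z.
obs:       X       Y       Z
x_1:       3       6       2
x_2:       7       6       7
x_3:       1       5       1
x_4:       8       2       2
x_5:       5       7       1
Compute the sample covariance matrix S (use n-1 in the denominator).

Step 1 — column means:
  mean(X) = (3 + 7 + 1 + 8 + 5) / 5 = 24/5 = 4.8
  mean(Y) = (6 + 6 + 5 + 2 + 7) / 5 = 26/5 = 5.2
  mean(Z) = (2 + 7 + 1 + 2 + 1) / 5 = 13/5 = 2.6

Step 2 — sample covariance S[i,j] = (1/(n-1)) · Σ_k (x_{k,i} - mean_i) · (x_{k,j} - mean_j), with n-1 = 4.
  S[X,X] = ((-1.8)·(-1.8) + (2.2)·(2.2) + (-3.8)·(-3.8) + (3.2)·(3.2) + (0.2)·(0.2)) / 4 = 32.8/4 = 8.2
  S[X,Y] = ((-1.8)·(0.8) + (2.2)·(0.8) + (-3.8)·(-0.2) + (3.2)·(-3.2) + (0.2)·(1.8)) / 4 = -8.8/4 = -2.2
  S[X,Z] = ((-1.8)·(-0.6) + (2.2)·(4.4) + (-3.8)·(-1.6) + (3.2)·(-0.6) + (0.2)·(-1.6)) / 4 = 14.6/4 = 3.65
  S[Y,Y] = ((0.8)·(0.8) + (0.8)·(0.8) + (-0.2)·(-0.2) + (-3.2)·(-3.2) + (1.8)·(1.8)) / 4 = 14.8/4 = 3.7
  S[Y,Z] = ((0.8)·(-0.6) + (0.8)·(4.4) + (-0.2)·(-1.6) + (-3.2)·(-0.6) + (1.8)·(-1.6)) / 4 = 2.4/4 = 0.6
  S[Z,Z] = ((-0.6)·(-0.6) + (4.4)·(4.4) + (-1.6)·(-1.6) + (-0.6)·(-0.6) + (-1.6)·(-1.6)) / 4 = 25.2/4 = 6.3

S is symmetric (S[j,i] = S[i,j]). Assembling:

S = [[8.2, -2.2, 3.65],
 [-2.2, 3.7, 0.6],
 [3.65, 0.6, 6.3]]


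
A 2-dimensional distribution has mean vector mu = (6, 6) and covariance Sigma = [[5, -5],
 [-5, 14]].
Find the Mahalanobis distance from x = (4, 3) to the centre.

Step 1 — centre the observation: (x - mu) = (-2, -3).

Step 2 — invert Sigma. det(Sigma) = 5·14 - (-5)² = 45.
  Sigma^{-1} = (1/det) · [[d, -b], [-b, a]] = [[0.3111, 0.1111],
 [0.1111, 0.1111]].

Step 3 — form the quadratic (x - mu)^T · Sigma^{-1} · (x - mu):
  Sigma^{-1} · (x - mu) = (-0.9556, -0.5556).
  (x - mu)^T · [Sigma^{-1} · (x - mu)] = (-2)·(-0.9556) + (-3)·(-0.5556) = 3.5778.

Step 4 — take square root: d = √(3.5778) ≈ 1.8915.

d(x, mu) = √(3.5778) ≈ 1.8915


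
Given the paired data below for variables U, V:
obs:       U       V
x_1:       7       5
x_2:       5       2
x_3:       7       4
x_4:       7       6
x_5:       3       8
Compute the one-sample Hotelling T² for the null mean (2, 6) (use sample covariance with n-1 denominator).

Step 1 — sample mean vector:
  mean(U) = (7 + 5 + 7 + 7 + 3) / 5 = 29/5 = 5.8
  mean(V) = (5 + 2 + 4 + 6 + 8) / 5 = 25/5 = 5
  x̄ = (5.8, 5),  deviation x̄ - mu_0 = (5.8, 5) - (2, 6) = (3.8, -1).

Step 2 — sample covariance matrix, S[i,j] = (1/(n-1)) · Σ_k (x_{k,i} - mean_i) · (x_{k,j} - mean_j), divisor n-1 = 4:
  S[U,U] = ((1.2)·(1.2) + (-0.8)·(-0.8) + (1.2)·(1.2) + (1.2)·(1.2) + (-2.8)·(-2.8)) / 4 = 12.8/4 = 3.2
  S[U,V] = ((1.2)·(0) + (-0.8)·(-3) + (1.2)·(-1) + (1.2)·(1) + (-2.8)·(3)) / 4 = -6/4 = -1.5
  S[V,V] = ((0)·(0) + (-3)·(-3) + (-1)·(-1) + (1)·(1) + (3)·(3)) / 4 = 20/4 = 5
  S = [[3.2, -1.5],
 [-1.5, 5]].

Step 3 — invert S. det(S) = 3.2·5 - (-1.5)² = 13.75.
  S^{-1} = (1/det) · [[d, -b], [-b, a]] = [[0.3636, 0.1091],
 [0.1091, 0.2327]].

Step 4 — quadratic form (x̄ - mu_0)^T · S^{-1} · (x̄ - mu_0):
  S^{-1} · (x̄ - mu_0) = (1.2727, 0.1818),
  (x̄ - mu_0)^T · [...] = (3.8)·(1.2727) + (-1)·(0.1818) = 4.6545.

Step 5 — scale by n: T² = 5 · 4.6545 = 23.2727.

T² ≈ 23.2727


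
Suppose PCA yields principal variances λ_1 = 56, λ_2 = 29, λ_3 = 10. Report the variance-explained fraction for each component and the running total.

Step 1 — total variance = trace(Sigma) = Σ λ_i = 56 + 29 + 10 = 95.

Step 2 — fraction explained by component i = λ_i / Σ λ:
  PC1: 56/95 = 0.5895
  PC2: 29/95 = 0.3053
  PC3: 10/95 = 0.1053

Step 3 — cumulative fraction after k components = (λ_1 + ... + λ_k) / Σ λ:
  k = 1: 56/95 = 0.5895
  k = 2: (56 + 29)/95 = 85/95 = 0.8947
  k = 3: (56 + 29 + 10)/95 = 95/95 = 1

Summary (fraction, with percent):

explained: PC1 0.5895 (58.95%), PC2 0.3053 (30.53%), PC3 0.1053 (10.53%);  cumulative: 0.5895, 0.8947, 1


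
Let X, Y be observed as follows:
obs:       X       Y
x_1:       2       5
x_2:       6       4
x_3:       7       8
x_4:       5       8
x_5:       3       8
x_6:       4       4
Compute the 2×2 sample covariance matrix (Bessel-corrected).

Step 1 — column means:
  mean(X) = (2 + 6 + 7 + 5 + 3 + 4) / 6 = 27/6 = 4.5
  mean(Y) = (5 + 4 + 8 + 8 + 8 + 4) / 6 = 37/6 = 6.1667

Step 2 — sample covariance S[i,j] = (1/(n-1)) · Σ_k (x_{k,i} - mean_i) · (x_{k,j} - mean_j), with n-1 = 5.
  S[X,X] = ((-2.5)·(-2.5) + (1.5)·(1.5) + (2.5)·(2.5) + (0.5)·(0.5) + (-1.5)·(-1.5) + (-0.5)·(-0.5)) / 5 = 17.5/5 = 3.5
  S[X,Y] = ((-2.5)·(-1.1667) + (1.5)·(-2.1667) + (2.5)·(1.8333) + (0.5)·(1.8333) + (-1.5)·(1.8333) + (-0.5)·(-2.1667)) / 5 = 3.5/5 = 0.7
  S[Y,Y] = ((-1.1667)·(-1.1667) + (-2.1667)·(-2.1667) + (1.8333)·(1.8333) + (1.8333)·(1.8333) + (1.8333)·(1.8333) + (-2.1667)·(-2.1667)) / 5 = 20.8333/5 = 4.1667

S is symmetric (S[j,i] = S[i,j]). Assembling:

S = [[3.5, 0.7],
 [0.7, 4.1667]]


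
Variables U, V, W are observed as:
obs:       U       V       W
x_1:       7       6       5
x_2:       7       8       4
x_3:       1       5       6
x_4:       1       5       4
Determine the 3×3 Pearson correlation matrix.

Step 1 — column means:
  mean(U) = (7 + 7 + 1 + 1) / 4 = 16/4 = 4
  mean(V) = (6 + 8 + 5 + 5) / 4 = 24/4 = 6
  mean(W) = (5 + 4 + 6 + 4) / 4 = 19/4 = 4.75

Step 2 — sample variances and covariances s[i,j] = (1/(n-1)) · Σ_k (x_{k,i} - mean_i) · (x_{k,j} - mean_j), with n-1 = 3:
  s[U,U] = ((3)·(3) + (3)·(3) + (-3)·(-3) + (-3)·(-3)) / 3 = 36/3 = 12
  s[U,V] = ((3)·(0) + (3)·(2) + (-3)·(-1) + (-3)·(-1)) / 3 = 12/3 = 4
  s[U,W] = ((3)·(0.25) + (3)·(-0.75) + (-3)·(1.25) + (-3)·(-0.75)) / 3 = -3/3 = -1
  s[V,V] = ((0)·(0) + (2)·(2) + (-1)·(-1) + (-1)·(-1)) / 3 = 6/3 = 2
  s[V,W] = ((0)·(0.25) + (2)·(-0.75) + (-1)·(1.25) + (-1)·(-0.75)) / 3 = -2/3 = -0.6667
  s[W,W] = ((0.25)·(0.25) + (-0.75)·(-0.75) + (1.25)·(1.25) + (-0.75)·(-0.75)) / 3 = 2.75/3 = 0.9167
  Sample standard deviations s_i = √(s[i,i]):
  s(U) = √(12) = 3.4641
  s(V) = √(2) = 1.4142
  s(W) = √(0.9167) = 0.9574

Step 3 — r_{ij} = s_{ij} / (s_i · s_j):
  r[U,U] = 1 (diagonal).
  r[U,V] = 4 / (3.4641 · 1.4142) = 4 / 4.899 = 0.8165
  r[U,W] = -1 / (3.4641 · 0.9574) = -1 / 3.3166 = -0.3015
  r[V,V] = 1 (diagonal).
  r[V,W] = -0.6667 / (1.4142 · 0.9574) = -0.6667 / 1.354 = -0.4924
  r[W,W] = 1 (diagonal).

R is symmetric with unit diagonal. Assembling:

R = [[1, 0.8165, -0.3015],
 [0.8165, 1, -0.4924],
 [-0.3015, -0.4924, 1]]


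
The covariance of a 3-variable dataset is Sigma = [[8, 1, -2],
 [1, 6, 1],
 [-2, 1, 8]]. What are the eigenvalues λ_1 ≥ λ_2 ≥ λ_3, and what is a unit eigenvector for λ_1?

Step 1 — characteristic polynomial p(λ) = det(λI - Sigma) = λ³ - tr·λ² + c_1·λ - det, where tr = trace, c_1 = sum of the principal 2×2 minors, det = det(Sigma):
  tr = 8 + 6 + 8 = 22,
  c_1 = (8·6 - (1)²) + (8·8 - (-2)²) + (6·8 - (1)²) = 47 + 60 + 47 = 154,
  det = 8·(6·8 - (1)²) - (1)·((1)·8 - (1)·(-2)) + (-2)·((1)·(1) - 6·(-2)) = 8·(47) - (1)·(10) + (-2)·(13) = 340.
  So p(λ) = λ³ - 22λ² + 154λ - 340.
Step 2 — look for an integer root (rational root theorem: any rational root is an integer divisor of 340). Testing λ = 10:
  p(10) = 1000 - 2200 + 1540 - 340 = 0  ✓
  Dividing out (λ - 10): p(λ) = (λ - 10)(λ² - 12λ + 34).
Step 3 — remaining eigenvalues from the quadratic λ² - 12λ + 34 = 0:
  Δ = 12² - 4·34 = 144 - 136 = 8,  λ = (12 ± √8)/2 = (12 ± 2.8284)/2 ≈ 7.4142 or 4.5858.
  Sorted: λ_1 = 10,  λ_2 = 7.4142,  λ_3 = 4.5858  (check: sum = 22 = tr ✓).

Step 4 — unit eigenvector for λ_1 = 10: v spans the null space of (Sigma - λ_1 I), whose rows are
  r_1 = (-2, 1, -2),  r_2 = (1, -4, 1),  r_3 = (-2, 1, -2).
  v is orthogonal to every row, so take v ∝ r_1 × r_2 = ((1)·(1) - (-2)·(-4), (-2)·(1) - (-2)·(1), (-2)·(-4) - (1)·(1)) = (-7, 0, 7).
  Rescale (divide by 7; multiply by -1 so the first nonzero entry is positive): u = (1, 0, -1).
  ||u|| = √((1)² + (0)² + (-1)²) = √(2) ≈ 1.4142,  v_1 = u/||u|| ≈ (0.7071, 0, -0.7071) (||v_1|| = 1).

λ_1 = 10,  λ_2 = 7.4142,  λ_3 = 4.5858;  v_1 ≈ (0.7071, 0, -0.7071)


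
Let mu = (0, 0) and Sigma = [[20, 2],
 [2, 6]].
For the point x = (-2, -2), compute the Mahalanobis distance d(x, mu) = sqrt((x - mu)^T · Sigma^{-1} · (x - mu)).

Step 1 — centre the observation: (x - mu) = (-2, -2).

Step 2 — invert Sigma. det(Sigma) = 20·6 - (2)² = 116.
  Sigma^{-1} = (1/det) · [[d, -b], [-b, a]] = [[0.0517, -0.0172],
 [-0.0172, 0.1724]].

Step 3 — form the quadratic (x - mu)^T · Sigma^{-1} · (x - mu):
  Sigma^{-1} · (x - mu) = (-0.069, -0.3103).
  (x - mu)^T · [Sigma^{-1} · (x - mu)] = (-2)·(-0.069) + (-2)·(-0.3103) = 0.7586.

Step 4 — take square root: d = √(0.7586) ≈ 0.871.

d(x, mu) = √(0.7586) ≈ 0.871


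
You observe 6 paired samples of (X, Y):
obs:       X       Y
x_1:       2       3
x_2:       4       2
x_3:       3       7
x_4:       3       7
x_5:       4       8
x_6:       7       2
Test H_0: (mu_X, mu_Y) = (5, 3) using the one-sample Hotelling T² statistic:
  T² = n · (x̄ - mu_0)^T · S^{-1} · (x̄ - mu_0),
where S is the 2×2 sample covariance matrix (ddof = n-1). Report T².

Step 1 — sample mean vector:
  mean(X) = (2 + 4 + 3 + 3 + 4 + 7) / 6 = 23/6 = 3.8333
  mean(Y) = (3 + 2 + 7 + 7 + 8 + 2) / 6 = 29/6 = 4.8333
  x̄ = (3.8333, 4.8333),  deviation x̄ - mu_0 = (3.8333, 4.8333) - (5, 3) = (-1.1667, 1.8333).

Step 2 — sample covariance matrix, S[i,j] = (1/(n-1)) · Σ_k (x_{k,i} - mean_i) · (x_{k,j} - mean_j), divisor n-1 = 5:
  S[X,X] = ((-1.8333)·(-1.8333) + (0.1667)·(0.1667) + (-0.8333)·(-0.8333) + (-0.8333)·(-0.8333) + (0.1667)·(0.1667) + (3.1667)·(3.1667)) / 5 = 14.8333/5 = 2.9667
  S[X,Y] = ((-1.8333)·(-1.8333) + (0.1667)·(-2.8333) + (-0.8333)·(2.1667) + (-0.8333)·(2.1667) + (0.1667)·(3.1667) + (3.1667)·(-2.8333)) / 5 = -9.1667/5 = -1.8333
  S[Y,Y] = ((-1.8333)·(-1.8333) + (-2.8333)·(-2.8333) + (2.1667)·(2.1667) + (2.1667)·(2.1667) + (3.1667)·(3.1667) + (-2.8333)·(-2.8333)) / 5 = 38.8333/5 = 7.7667
  S = [[2.9667, -1.8333],
 [-1.8333, 7.7667]].

Step 3 — invert S. det(S) = 2.9667·7.7667 - (-1.8333)² = 19.68.
  S^{-1} = (1/det) · [[d, -b], [-b, a]] = [[0.3946, 0.0932],
 [0.0932, 0.1507]].

Step 4 — quadratic form (x̄ - mu_0)^T · S^{-1} · (x̄ - mu_0):
  S^{-1} · (x̄ - mu_0) = (-0.2896, 0.1677),
  (x̄ - mu_0)^T · [...] = (-1.1667)·(-0.2896) + (1.8333)·(0.1677) = 0.6453.

Step 5 — scale by n: T² = 6 · 0.6453 = 3.872.

T² ≈ 3.872


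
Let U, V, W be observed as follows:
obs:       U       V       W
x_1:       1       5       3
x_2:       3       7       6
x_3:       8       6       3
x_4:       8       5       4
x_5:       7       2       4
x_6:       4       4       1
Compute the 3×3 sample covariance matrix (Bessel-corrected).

Step 1 — column means:
  mean(U) = (1 + 3 + 8 + 8 + 7 + 4) / 6 = 31/6 = 5.1667
  mean(V) = (5 + 7 + 6 + 5 + 2 + 4) / 6 = 29/6 = 4.8333
  mean(W) = (3 + 6 + 3 + 4 + 4 + 1) / 6 = 21/6 = 3.5

Step 2 — sample covariance S[i,j] = (1/(n-1)) · Σ_k (x_{k,i} - mean_i) · (x_{k,j} - mean_j), with n-1 = 5.
  S[U,U] = ((-4.1667)·(-4.1667) + (-2.1667)·(-2.1667) + (2.8333)·(2.8333) + (2.8333)·(2.8333) + (1.8333)·(1.8333) + (-1.1667)·(-1.1667)) / 5 = 42.8333/5 = 8.5667
  S[U,V] = ((-4.1667)·(0.1667) + (-2.1667)·(2.1667) + (2.8333)·(1.1667) + (2.8333)·(0.1667) + (1.8333)·(-2.8333) + (-1.1667)·(-0.8333)) / 5 = -5.8333/5 = -1.1667
  S[U,W] = ((-4.1667)·(-0.5) + (-2.1667)·(2.5) + (2.8333)·(-0.5) + (2.8333)·(0.5) + (1.8333)·(0.5) + (-1.1667)·(-2.5)) / 5 = 0.5/5 = 0.1
  S[V,V] = ((0.1667)·(0.1667) + (2.1667)·(2.1667) + (1.1667)·(1.1667) + (0.1667)·(0.1667) + (-2.8333)·(-2.8333) + (-0.8333)·(-0.8333)) / 5 = 14.8333/5 = 2.9667
  S[V,W] = ((0.1667)·(-0.5) + (2.1667)·(2.5) + (1.1667)·(-0.5) + (0.1667)·(0.5) + (-2.8333)·(0.5) + (-0.8333)·(-2.5)) / 5 = 5.5/5 = 1.1
  S[W,W] = ((-0.5)·(-0.5) + (2.5)·(2.5) + (-0.5)·(-0.5) + (0.5)·(0.5) + (0.5)·(0.5) + (-2.5)·(-2.5)) / 5 = 13.5/5 = 2.7

S is symmetric (S[j,i] = S[i,j]). Assembling:

S = [[8.5667, -1.1667, 0.1],
 [-1.1667, 2.9667, 1.1],
 [0.1, 1.1, 2.7]]


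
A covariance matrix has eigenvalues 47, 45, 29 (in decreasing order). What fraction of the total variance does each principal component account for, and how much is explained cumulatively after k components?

Step 1 — total variance = trace(Sigma) = Σ λ_i = 47 + 45 + 29 = 121.

Step 2 — fraction explained by component i = λ_i / Σ λ:
  PC1: 47/121 = 0.3884
  PC2: 45/121 = 0.3719
  PC3: 29/121 = 0.2397

Step 3 — cumulative fraction after k components = (λ_1 + ... + λ_k) / Σ λ:
  k = 1: 47/121 = 0.3884
  k = 2: (47 + 45)/121 = 92/121 = 0.7603
  k = 3: (47 + 45 + 29)/121 = 121/121 = 1

Summary (fraction, with percent):

explained: PC1 0.3884 (38.84%), PC2 0.3719 (37.19%), PC3 0.2397 (23.97%);  cumulative: 0.3884, 0.7603, 1


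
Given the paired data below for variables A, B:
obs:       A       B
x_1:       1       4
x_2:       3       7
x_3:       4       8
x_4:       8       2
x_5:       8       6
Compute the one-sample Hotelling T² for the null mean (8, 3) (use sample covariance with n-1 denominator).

Step 1 — sample mean vector:
  mean(A) = (1 + 3 + 4 + 8 + 8) / 5 = 24/5 = 4.8
  mean(B) = (4 + 7 + 8 + 2 + 6) / 5 = 27/5 = 5.4
  x̄ = (4.8, 5.4),  deviation x̄ - mu_0 = (4.8, 5.4) - (8, 3) = (-3.2, 2.4).

Step 2 — sample covariance matrix, S[i,j] = (1/(n-1)) · Σ_k (x_{k,i} - mean_i) · (x_{k,j} - mean_j), divisor n-1 = 4:
  S[A,A] = ((-3.8)·(-3.8) + (-1.8)·(-1.8) + (-0.8)·(-0.8) + (3.2)·(3.2) + (3.2)·(3.2)) / 4 = 38.8/4 = 9.7
  S[A,B] = ((-3.8)·(-1.4) + (-1.8)·(1.6) + (-0.8)·(2.6) + (3.2)·(-3.4) + (3.2)·(0.6)) / 4 = -8.6/4 = -2.15
  S[B,B] = ((-1.4)·(-1.4) + (1.6)·(1.6) + (2.6)·(2.6) + (-3.4)·(-3.4) + (0.6)·(0.6)) / 4 = 23.2/4 = 5.8
  S = [[9.7, -2.15],
 [-2.15, 5.8]].

Step 3 — invert S. det(S) = 9.7·5.8 - (-2.15)² = 51.6375.
  S^{-1} = (1/det) · [[d, -b], [-b, a]] = [[0.1123, 0.0416],
 [0.0416, 0.1878]].

Step 4 — quadratic form (x̄ - mu_0)^T · S^{-1} · (x̄ - mu_0):
  S^{-1} · (x̄ - mu_0) = (-0.2595, 0.3176),
  (x̄ - mu_0)^T · [...] = (-3.2)·(-0.2595) + (2.4)·(0.3176) = 1.5926.

Step 5 — scale by n: T² = 5 · 1.5926 = 7.9632.

T² ≈ 7.9632


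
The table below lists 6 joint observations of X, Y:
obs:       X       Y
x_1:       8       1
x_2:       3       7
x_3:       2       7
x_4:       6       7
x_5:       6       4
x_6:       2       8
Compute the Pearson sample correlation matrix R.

Step 1 — column means:
  mean(X) = (8 + 3 + 2 + 6 + 6 + 2) / 6 = 27/6 = 4.5
  mean(Y) = (1 + 7 + 7 + 7 + 4 + 8) / 6 = 34/6 = 5.6667

Step 2 — sample variances and covariances s[i,j] = (1/(n-1)) · Σ_k (x_{k,i} - mean_i) · (x_{k,j} - mean_j), with n-1 = 5:
  s[X,X] = ((3.5)·(3.5) + (-1.5)·(-1.5) + (-2.5)·(-2.5) + (1.5)·(1.5) + (1.5)·(1.5) + (-2.5)·(-2.5)) / 5 = 31.5/5 = 6.3
  s[X,Y] = ((3.5)·(-4.6667) + (-1.5)·(1.3333) + (-2.5)·(1.3333) + (1.5)·(1.3333) + (1.5)·(-1.6667) + (-2.5)·(2.3333)) / 5 = -28/5 = -5.6
  s[Y,Y] = ((-4.6667)·(-4.6667) + (1.3333)·(1.3333) + (1.3333)·(1.3333) + (1.3333)·(1.3333) + (-1.6667)·(-1.6667) + (2.3333)·(2.3333)) / 5 = 35.3333/5 = 7.0667
  Sample standard deviations s_i = √(s[i,i]):
  s(X) = √(6.3) = 2.51
  s(Y) = √(7.0667) = 2.6583

Step 3 — r_{ij} = s_{ij} / (s_i · s_j):
  r[X,X] = 1 (diagonal).
  r[X,Y] = -5.6 / (2.51 · 2.6583) = -5.6 / 6.6723 = -0.8393
  r[Y,Y] = 1 (diagonal).

R is symmetric with unit diagonal. Assembling:

R = [[1, -0.8393],
 [-0.8393, 1]]


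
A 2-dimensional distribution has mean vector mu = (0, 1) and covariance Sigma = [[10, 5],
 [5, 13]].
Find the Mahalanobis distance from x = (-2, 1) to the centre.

Step 1 — centre the observation: (x - mu) = (-2, 0).

Step 2 — invert Sigma. det(Sigma) = 10·13 - (5)² = 105.
  Sigma^{-1} = (1/det) · [[d, -b], [-b, a]] = [[0.1238, -0.0476],
 [-0.0476, 0.0952]].

Step 3 — form the quadratic (x - mu)^T · Sigma^{-1} · (x - mu):
  Sigma^{-1} · (x - mu) = (-0.2476, 0.0952).
  (x - mu)^T · [Sigma^{-1} · (x - mu)] = (-2)·(-0.2476) + (0)·(0.0952) = 0.4952.

Step 4 — take square root: d = √(0.4952) ≈ 0.7037.

d(x, mu) = √(0.4952) ≈ 0.7037


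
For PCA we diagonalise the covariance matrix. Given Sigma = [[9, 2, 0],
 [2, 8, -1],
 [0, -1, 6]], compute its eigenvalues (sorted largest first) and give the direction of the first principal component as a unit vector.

Step 1 — characteristic polynomial p(λ) = det(λI - Sigma) = λ³ - tr·λ² + c_1·λ - det, where tr = trace, c_1 = sum of the principal 2×2 minors, det = det(Sigma):
  tr = 9 + 8 + 6 = 23,
  c_1 = (9·8 - (2)²) + (9·6 - (0)²) + (8·6 - (-1)²) = 68 + 54 + 47 = 169,
  det = 9·(8·6 - (-1)²) - (2)·((2)·6 - (-1)·(0)) + (0)·((2)·(-1) - 8·(0)) = 9·(47) - (2)·(12) + (0)·(-2) = 399.
  So p(λ) = λ³ - 23λ² + 169λ - 399.
Step 2 — look for an integer root (rational root theorem: any rational root is an integer divisor of 399). Testing λ = 7:
  p(7) = 343 - 1127 + 1183 - 399 = 0  ✓
  Dividing out (λ - 7): p(λ) = (λ - 7)(λ² - 16λ + 57).
Step 3 — remaining eigenvalues from the quadratic λ² - 16λ + 57 = 0:
  Δ = 16² - 4·57 = 256 - 228 = 28,  λ = (16 ± √28)/2 = (16 ± 5.2915)/2 ≈ 10.6458 or 5.3542.
  Sorted: λ_1 = 10.6458,  λ_2 = 7,  λ_3 = 5.3542  (check: sum = 23 = tr ✓).

Step 4 — unit eigenvector for λ_1 ≈ 10.6458: v spans the null space of (Sigma - λ_1 I), whose rows are
  r_1 = (-1.6458, 2, 0),  r_2 = (2, -2.6458, -1),  r_3 = (0, -1, -4.6458).
  v is orthogonal to every row, so take v ∝ r_1 × r_2 = ((2)·(-1) - (0)·(-2.6458), (0)·(2) - (-1.6458)·(-1), (-1.6458)·(-2.6458) - (2)·(2)) ≈ (-2, -1.6458, 0.3542).
  Rescale (multiply by -1 so the first nonzero entry is positive): u = (2, 1.6458, -0.3542).
  ||u|| = √((2)² + (1.6458)² + (-0.3542)²) = √(6.834) ≈ 2.6142,  v_1 = u/||u|| ≈ (0.7651, 0.6295, -0.1355) (||v_1|| = 1).

λ_1 = 10.6458,  λ_2 = 7,  λ_3 = 5.3542;  v_1 ≈ (0.7651, 0.6295, -0.1355)


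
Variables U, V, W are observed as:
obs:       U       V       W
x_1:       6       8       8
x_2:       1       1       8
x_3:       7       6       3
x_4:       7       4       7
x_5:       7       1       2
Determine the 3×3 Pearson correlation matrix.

Step 1 — column means:
  mean(U) = (6 + 1 + 7 + 7 + 7) / 5 = 28/5 = 5.6
  mean(V) = (8 + 1 + 6 + 4 + 1) / 5 = 20/5 = 4
  mean(W) = (8 + 8 + 3 + 7 + 2) / 5 = 28/5 = 5.6

Step 2 — sample variances and covariances s[i,j] = (1/(n-1)) · Σ_k (x_{k,i} - mean_i) · (x_{k,j} - mean_j), with n-1 = 4:
  s[U,U] = ((0.4)·(0.4) + (-4.6)·(-4.6) + (1.4)·(1.4) + (1.4)·(1.4) + (1.4)·(1.4)) / 4 = 27.2/4 = 6.8
  s[U,V] = ((0.4)·(4) + (-4.6)·(-3) + (1.4)·(2) + (1.4)·(0) + (1.4)·(-3)) / 4 = 14/4 = 3.5
  s[U,W] = ((0.4)·(2.4) + (-4.6)·(2.4) + (1.4)·(-2.6) + (1.4)·(1.4) + (1.4)·(-3.6)) / 4 = -16.8/4 = -4.2
  s[V,V] = ((4)·(4) + (-3)·(-3) + (2)·(2) + (0)·(0) + (-3)·(-3)) / 4 = 38/4 = 9.5
  s[V,W] = ((4)·(2.4) + (-3)·(2.4) + (2)·(-2.6) + (0)·(1.4) + (-3)·(-3.6)) / 4 = 8/4 = 2
  s[W,W] = ((2.4)·(2.4) + (2.4)·(2.4) + (-2.6)·(-2.6) + (1.4)·(1.4) + (-3.6)·(-3.6)) / 4 = 33.2/4 = 8.3
  Sample standard deviations s_i = √(s[i,i]):
  s(U) = √(6.8) = 2.6077
  s(V) = √(9.5) = 3.0822
  s(W) = √(8.3) = 2.881

Step 3 — r_{ij} = s_{ij} / (s_i · s_j):
  r[U,U] = 1 (diagonal).
  r[U,V] = 3.5 / (2.6077 · 3.0822) = 3.5 / 8.0374 = 0.4355
  r[U,W] = -4.2 / (2.6077 · 2.881) = -4.2 / 7.5127 = -0.5591
  r[V,V] = 1 (diagonal).
  r[V,W] = 2 / (3.0822 · 2.881) = 2 / 8.8798 = 0.2252
  r[W,W] = 1 (diagonal).

R is symmetric with unit diagonal. Assembling:

R = [[1, 0.4355, -0.5591],
 [0.4355, 1, 0.2252],
 [-0.5591, 0.2252, 1]]


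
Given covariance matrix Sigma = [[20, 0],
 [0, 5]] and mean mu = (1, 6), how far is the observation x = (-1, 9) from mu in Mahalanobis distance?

Step 1 — centre the observation: (x - mu) = (-2, 3).

Step 2 — invert Sigma. det(Sigma) = 20·5 - (0)² = 100.
  Sigma^{-1} = (1/det) · [[d, -b], [-b, a]] = [[0.05, 0],
 [0, 0.2]].

Step 3 — form the quadratic (x - mu)^T · Sigma^{-1} · (x - mu):
  Sigma^{-1} · (x - mu) = (-0.1, 0.6).
  (x - mu)^T · [Sigma^{-1} · (x - mu)] = (-2)·(-0.1) + (3)·(0.6) = 2.

Step 4 — take square root: d = √(2) ≈ 1.4142.

d(x, mu) = √(2) ≈ 1.4142


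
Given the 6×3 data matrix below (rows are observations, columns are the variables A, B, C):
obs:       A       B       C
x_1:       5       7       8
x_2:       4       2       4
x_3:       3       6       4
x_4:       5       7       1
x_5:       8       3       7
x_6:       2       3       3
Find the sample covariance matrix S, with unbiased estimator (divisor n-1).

Step 1 — column means:
  mean(A) = (5 + 4 + 3 + 5 + 8 + 2) / 6 = 27/6 = 4.5
  mean(B) = (7 + 2 + 6 + 7 + 3 + 3) / 6 = 28/6 = 4.6667
  mean(C) = (8 + 4 + 4 + 1 + 7 + 3) / 6 = 27/6 = 4.5

Step 2 — sample covariance S[i,j] = (1/(n-1)) · Σ_k (x_{k,i} - mean_i) · (x_{k,j} - mean_j), with n-1 = 5.
  S[A,A] = ((0.5)·(0.5) + (-0.5)·(-0.5) + (-1.5)·(-1.5) + (0.5)·(0.5) + (3.5)·(3.5) + (-2.5)·(-2.5)) / 5 = 21.5/5 = 4.3
  S[A,B] = ((0.5)·(2.3333) + (-0.5)·(-2.6667) + (-1.5)·(1.3333) + (0.5)·(2.3333) + (3.5)·(-1.6667) + (-2.5)·(-1.6667)) / 5 = 0/5 = 0
  S[A,C] = ((0.5)·(3.5) + (-0.5)·(-0.5) + (-1.5)·(-0.5) + (0.5)·(-3.5) + (3.5)·(2.5) + (-2.5)·(-1.5)) / 5 = 13.5/5 = 2.7
  S[B,B] = ((2.3333)·(2.3333) + (-2.6667)·(-2.6667) + (1.3333)·(1.3333) + (2.3333)·(2.3333) + (-1.6667)·(-1.6667) + (-1.6667)·(-1.6667)) / 5 = 25.3333/5 = 5.0667
  S[B,C] = ((2.3333)·(3.5) + (-2.6667)·(-0.5) + (1.3333)·(-0.5) + (2.3333)·(-3.5) + (-1.6667)·(2.5) + (-1.6667)·(-1.5)) / 5 = -1/5 = -0.2
  S[C,C] = ((3.5)·(3.5) + (-0.5)·(-0.5) + (-0.5)·(-0.5) + (-3.5)·(-3.5) + (2.5)·(2.5) + (-1.5)·(-1.5)) / 5 = 33.5/5 = 6.7

S is symmetric (S[j,i] = S[i,j]). Assembling:

S = [[4.3, 0, 2.7],
 [0, 5.0667, -0.2],
 [2.7, -0.2, 6.7]]


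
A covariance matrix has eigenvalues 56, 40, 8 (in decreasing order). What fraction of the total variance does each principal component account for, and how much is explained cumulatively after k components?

Step 1 — total variance = trace(Sigma) = Σ λ_i = 56 + 40 + 8 = 104.

Step 2 — fraction explained by component i = λ_i / Σ λ:
  PC1: 56/104 = 0.5385
  PC2: 40/104 = 0.3846
  PC3: 8/104 = 0.0769

Step 3 — cumulative fraction after k components = (λ_1 + ... + λ_k) / Σ λ:
  k = 1: 56/104 = 0.5385
  k = 2: (56 + 40)/104 = 96/104 = 0.9231
  k = 3: (56 + 40 + 8)/104 = 104/104 = 1

Summary (fraction, with percent):

explained: PC1 0.5385 (53.85%), PC2 0.3846 (38.46%), PC3 0.0769 (7.69%);  cumulative: 0.5385, 0.9231, 1


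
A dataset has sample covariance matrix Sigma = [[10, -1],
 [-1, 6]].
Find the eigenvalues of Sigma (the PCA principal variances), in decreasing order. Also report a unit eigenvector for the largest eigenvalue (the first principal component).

Step 1 — characteristic polynomial of 2×2 Sigma:
  det(Sigma - λI) = λ² - trace · λ + det = 0.
  trace = 10 + 6 = 16, det = 10·6 - (-1)² = 59.
Step 2 — discriminant:
  Δ = trace² - 4·det = 256 - 236 = 20.
Step 3 — eigenvalues:
  λ = (trace ± √Δ)/2 = (16 ± 4.4721)/2,
  λ_1 = 10.2361,  λ_2 = 5.7639.

Step 4 — unit eigenvector for λ_1: solve (Sigma - λ_1 I)v = 0. First row:
  (10 - 10.2361)·v_x + (-1)·v_y = 0, i.e. (-0.2361)·v_x + (-1)·v_y = 0,
  so v ∝ (b, λ_1 - a) = (-1, 0.2361); multiply by -1 so the first entry is positive: u = (1, -0.2361).
  ||u|| = √((1)² + (-0.2361)²) = √(1.0557) ≈ 1.0275,
  v_1 = u/||u|| ≈ (0.9732, -0.2298) (||v_1|| = 1).

λ_1 = 10.2361,  λ_2 = 5.7639;  v_1 ≈ (0.9732, -0.2298)


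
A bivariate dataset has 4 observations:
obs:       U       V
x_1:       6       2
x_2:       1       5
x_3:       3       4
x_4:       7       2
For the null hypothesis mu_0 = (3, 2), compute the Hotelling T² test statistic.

Step 1 — sample mean vector:
  mean(U) = (6 + 1 + 3 + 7) / 4 = 17/4 = 4.25
  mean(V) = (2 + 5 + 4 + 2) / 4 = 13/4 = 3.25
  x̄ = (4.25, 3.25),  deviation x̄ - mu_0 = (4.25, 3.25) - (3, 2) = (1.25, 1.25).

Step 2 — sample covariance matrix, S[i,j] = (1/(n-1)) · Σ_k (x_{k,i} - mean_i) · (x_{k,j} - mean_j), divisor n-1 = 3:
  S[U,U] = ((1.75)·(1.75) + (-3.25)·(-3.25) + (-1.25)·(-1.25) + (2.75)·(2.75)) / 3 = 22.75/3 = 7.5833
  S[U,V] = ((1.75)·(-1.25) + (-3.25)·(1.75) + (-1.25)·(0.75) + (2.75)·(-1.25)) / 3 = -12.25/3 = -4.0833
  S[V,V] = ((-1.25)·(-1.25) + (1.75)·(1.75) + (0.75)·(0.75) + (-1.25)·(-1.25)) / 3 = 6.75/3 = 2.25
  S = [[7.5833, -4.0833],
 [-4.0833, 2.25]].

Step 3 — invert S. det(S) = 7.5833·2.25 - (-4.0833)² = 0.3889.
  S^{-1} = (1/det) · [[d, -b], [-b, a]] = [[5.7857, 10.5],
 [10.5, 19.5]].

Step 4 — quadratic form (x̄ - mu_0)^T · S^{-1} · (x̄ - mu_0):
  S^{-1} · (x̄ - mu_0) = (20.3571, 37.5),
  (x̄ - mu_0)^T · [...] = (1.25)·(20.3571) + (1.25)·(37.5) = 72.3214.

Step 5 — scale by n: T² = 4 · 72.3214 = 289.2857.

T² ≈ 289.2857


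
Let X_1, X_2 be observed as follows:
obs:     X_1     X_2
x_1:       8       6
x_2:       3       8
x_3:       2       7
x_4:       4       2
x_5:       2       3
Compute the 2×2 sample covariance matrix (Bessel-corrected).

Step 1 — column means:
  mean(X_1) = (8 + 3 + 2 + 4 + 2) / 5 = 19/5 = 3.8
  mean(X_2) = (6 + 8 + 7 + 2 + 3) / 5 = 26/5 = 5.2

Step 2 — sample covariance S[i,j] = (1/(n-1)) · Σ_k (x_{k,i} - mean_i) · (x_{k,j} - mean_j), with n-1 = 4.
  S[X_1,X_1] = ((4.2)·(4.2) + (-0.8)·(-0.8) + (-1.8)·(-1.8) + (0.2)·(0.2) + (-1.8)·(-1.8)) / 4 = 24.8/4 = 6.2
  S[X_1,X_2] = ((4.2)·(0.8) + (-0.8)·(2.8) + (-1.8)·(1.8) + (0.2)·(-3.2) + (-1.8)·(-2.2)) / 4 = 1.2/4 = 0.3
  S[X_2,X_2] = ((0.8)·(0.8) + (2.8)·(2.8) + (1.8)·(1.8) + (-3.2)·(-3.2) + (-2.2)·(-2.2)) / 4 = 26.8/4 = 6.7

S is symmetric (S[j,i] = S[i,j]). Assembling:

S = [[6.2, 0.3],
 [0.3, 6.7]]


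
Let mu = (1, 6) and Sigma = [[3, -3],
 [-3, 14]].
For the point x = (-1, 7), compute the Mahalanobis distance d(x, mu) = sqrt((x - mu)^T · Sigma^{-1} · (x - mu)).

Step 1 — centre the observation: (x - mu) = (-2, 1).

Step 2 — invert Sigma. det(Sigma) = 3·14 - (-3)² = 33.
  Sigma^{-1} = (1/det) · [[d, -b], [-b, a]] = [[0.4242, 0.0909],
 [0.0909, 0.0909]].

Step 3 — form the quadratic (x - mu)^T · Sigma^{-1} · (x - mu):
  Sigma^{-1} · (x - mu) = (-0.7576, -0.0909).
  (x - mu)^T · [Sigma^{-1} · (x - mu)] = (-2)·(-0.7576) + (1)·(-0.0909) = 1.4242.

Step 4 — take square root: d = √(1.4242) ≈ 1.1934.

d(x, mu) = √(1.4242) ≈ 1.1934


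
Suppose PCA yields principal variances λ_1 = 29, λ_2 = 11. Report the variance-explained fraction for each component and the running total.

Step 1 — total variance = trace(Sigma) = Σ λ_i = 29 + 11 = 40.

Step 2 — fraction explained by component i = λ_i / Σ λ:
  PC1: 29/40 = 0.725
  PC2: 11/40 = 0.275

Step 3 — cumulative fraction after k components = (λ_1 + ... + λ_k) / Σ λ:
  k = 1: 29/40 = 0.725
  k = 2: (29 + 11)/40 = 40/40 = 1

Summary (fraction, with percent):

explained: PC1 0.725 (72.5%), PC2 0.275 (27.5%);  cumulative: 0.725, 1


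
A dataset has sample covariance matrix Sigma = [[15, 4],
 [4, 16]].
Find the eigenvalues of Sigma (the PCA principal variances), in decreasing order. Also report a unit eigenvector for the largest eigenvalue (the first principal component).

Step 1 — characteristic polynomial of 2×2 Sigma:
  det(Sigma - λI) = λ² - trace · λ + det = 0.
  trace = 15 + 16 = 31, det = 15·16 - (4)² = 224.
Step 2 — discriminant:
  Δ = trace² - 4·det = 961 - 896 = 65.
Step 3 — eigenvalues:
  λ = (trace ± √Δ)/2 = (31 ± 8.0623)/2,
  λ_1 = 19.5311,  λ_2 = 11.4689.

Step 4 — unit eigenvector for λ_1: solve (Sigma - λ_1 I)v = 0. First row:
  (15 - 19.5311)·v_x + (4)·v_y = 0, i.e. (-4.5311)·v_x + (4)·v_y = 0,
  so v ∝ (b, λ_1 - a) = (4, 4.5311) = u.
  ||u|| = √((4)² + (4.5311)²) = √(36.5311) ≈ 6.0441,
  v_1 = u/||u|| ≈ (0.6618, 0.7497) (||v_1|| = 1).

λ_1 = 19.5311,  λ_2 = 11.4689;  v_1 ≈ (0.6618, 0.7497)


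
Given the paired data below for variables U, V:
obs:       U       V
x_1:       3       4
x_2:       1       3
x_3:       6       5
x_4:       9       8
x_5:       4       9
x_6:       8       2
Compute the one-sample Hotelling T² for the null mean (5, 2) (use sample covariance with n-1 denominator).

Step 1 — sample mean vector:
  mean(U) = (3 + 1 + 6 + 9 + 4 + 8) / 6 = 31/6 = 5.1667
  mean(V) = (4 + 3 + 5 + 8 + 9 + 2) / 6 = 31/6 = 5.1667
  x̄ = (5.1667, 5.1667),  deviation x̄ - mu_0 = (5.1667, 5.1667) - (5, 2) = (0.1667, 3.1667).

Step 2 — sample covariance matrix, S[i,j] = (1/(n-1)) · Σ_k (x_{k,i} - mean_i) · (x_{k,j} - mean_j), divisor n-1 = 5:
  S[U,U] = ((-2.1667)·(-2.1667) + (-4.1667)·(-4.1667) + (0.8333)·(0.8333) + (3.8333)·(3.8333) + (-1.1667)·(-1.1667) + (2.8333)·(2.8333)) / 5 = 46.8333/5 = 9.3667
  S[U,V] = ((-2.1667)·(-1.1667) + (-4.1667)·(-2.1667) + (0.8333)·(-0.1667) + (3.8333)·(2.8333) + (-1.1667)·(3.8333) + (2.8333)·(-3.1667)) / 5 = 8.8333/5 = 1.7667
  S[V,V] = ((-1.1667)·(-1.1667) + (-2.1667)·(-2.1667) + (-0.1667)·(-0.1667) + (2.8333)·(2.8333) + (3.8333)·(3.8333) + (-3.1667)·(-3.1667)) / 5 = 38.8333/5 = 7.7667
  S = [[9.3667, 1.7667],
 [1.7667, 7.7667]].

Step 3 — invert S. det(S) = 9.3667·7.7667 - (1.7667)² = 69.6267.
  S^{-1} = (1/det) · [[d, -b], [-b, a]] = [[0.1115, -0.0254],
 [-0.0254, 0.1345]].

Step 4 — quadratic form (x̄ - mu_0)^T · S^{-1} · (x̄ - mu_0):
  S^{-1} · (x̄ - mu_0) = (-0.0618, 0.4218),
  (x̄ - mu_0)^T · [...] = (0.1667)·(-0.0618) + (3.1667)·(0.4218) = 1.3253.

Step 5 — scale by n: T² = 6 · 1.3253 = 7.9519.

T² ≈ 7.9519


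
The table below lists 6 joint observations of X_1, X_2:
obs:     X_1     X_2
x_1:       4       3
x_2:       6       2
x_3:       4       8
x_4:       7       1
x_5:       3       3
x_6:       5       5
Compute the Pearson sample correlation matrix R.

Step 1 — column means:
  mean(X_1) = (4 + 6 + 4 + 7 + 3 + 5) / 6 = 29/6 = 4.8333
  mean(X_2) = (3 + 2 + 8 + 1 + 3 + 5) / 6 = 22/6 = 3.6667

Step 2 — sample variances and covariances s[i,j] = (1/(n-1)) · Σ_k (x_{k,i} - mean_i) · (x_{k,j} - mean_j), with n-1 = 5:
  s[X_1,X_1] = ((-0.8333)·(-0.8333) + (1.1667)·(1.1667) + (-0.8333)·(-0.8333) + (2.1667)·(2.1667) + (-1.8333)·(-1.8333) + (0.1667)·(0.1667)) / 5 = 10.8333/5 = 2.1667
  s[X_1,X_2] = ((-0.8333)·(-0.6667) + (1.1667)·(-1.6667) + (-0.8333)·(4.3333) + (2.1667)·(-2.6667) + (-1.8333)·(-0.6667) + (0.1667)·(1.3333)) / 5 = -9.3333/5 = -1.8667
  s[X_2,X_2] = ((-0.6667)·(-0.6667) + (-1.6667)·(-1.6667) + (4.3333)·(4.3333) + (-2.6667)·(-2.6667) + (-0.6667)·(-0.6667) + (1.3333)·(1.3333)) / 5 = 31.3333/5 = 6.2667
  Sample standard deviations s_i = √(s[i,i]):
  s(X_1) = √(2.1667) = 1.472
  s(X_2) = √(6.2667) = 2.5033

Step 3 — r_{ij} = s_{ij} / (s_i · s_j):
  r[X_1,X_1] = 1 (diagonal).
  r[X_1,X_2] = -1.8667 / (1.472 · 2.5033) = -1.8667 / 3.6848 = -0.5066
  r[X_2,X_2] = 1 (diagonal).

R is symmetric with unit diagonal. Assembling:

R = [[1, -0.5066],
 [-0.5066, 1]]


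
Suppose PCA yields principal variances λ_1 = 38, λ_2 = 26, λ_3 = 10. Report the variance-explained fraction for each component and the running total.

Step 1 — total variance = trace(Sigma) = Σ λ_i = 38 + 26 + 10 = 74.

Step 2 — fraction explained by component i = λ_i / Σ λ:
  PC1: 38/74 = 0.5135
  PC2: 26/74 = 0.3514
  PC3: 10/74 = 0.1351

Step 3 — cumulative fraction after k components = (λ_1 + ... + λ_k) / Σ λ:
  k = 1: 38/74 = 0.5135
  k = 2: (38 + 26)/74 = 64/74 = 0.8649
  k = 3: (38 + 26 + 10)/74 = 74/74 = 1

Summary (fraction, with percent):

explained: PC1 0.5135 (51.35%), PC2 0.3514 (35.14%), PC3 0.1351 (13.51%);  cumulative: 0.5135, 0.8649, 1


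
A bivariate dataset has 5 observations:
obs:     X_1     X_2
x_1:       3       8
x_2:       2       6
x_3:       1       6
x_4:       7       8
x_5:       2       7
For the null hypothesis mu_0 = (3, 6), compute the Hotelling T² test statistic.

Step 1 — sample mean vector:
  mean(X_1) = (3 + 2 + 1 + 7 + 2) / 5 = 15/5 = 3
  mean(X_2) = (8 + 6 + 6 + 8 + 7) / 5 = 35/5 = 7
  x̄ = (3, 7),  deviation x̄ - mu_0 = (3, 7) - (3, 6) = (0, 1).

Step 2 — sample covariance matrix, S[i,j] = (1/(n-1)) · Σ_k (x_{k,i} - mean_i) · (x_{k,j} - mean_j), divisor n-1 = 4:
  S[X_1,X_1] = ((0)·(0) + (-1)·(-1) + (-2)·(-2) + (4)·(4) + (-1)·(-1)) / 4 = 22/4 = 5.5
  S[X_1,X_2] = ((0)·(1) + (-1)·(-1) + (-2)·(-1) + (4)·(1) + (-1)·(0)) / 4 = 7/4 = 1.75
  S[X_2,X_2] = ((1)·(1) + (-1)·(-1) + (-1)·(-1) + (1)·(1) + (0)·(0)) / 4 = 4/4 = 1
  S = [[5.5, 1.75],
 [1.75, 1]].

Step 3 — invert S. det(S) = 5.5·1 - (1.75)² = 2.4375.
  S^{-1} = (1/det) · [[d, -b], [-b, a]] = [[0.4103, -0.7179],
 [-0.7179, 2.2564]].

Step 4 — quadratic form (x̄ - mu_0)^T · S^{-1} · (x̄ - mu_0):
  S^{-1} · (x̄ - mu_0) = (-0.7179, 2.2564),
  (x̄ - mu_0)^T · [...] = (0)·(-0.7179) + (1)·(2.2564) = 2.2564.

Step 5 — scale by n: T² = 5 · 2.2564 = 11.2821.

T² ≈ 11.2821


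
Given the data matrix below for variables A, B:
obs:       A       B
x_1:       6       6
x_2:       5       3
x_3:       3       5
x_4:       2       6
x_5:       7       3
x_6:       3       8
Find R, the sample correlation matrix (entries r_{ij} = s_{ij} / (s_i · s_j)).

Step 1 — column means:
  mean(A) = (6 + 5 + 3 + 2 + 7 + 3) / 6 = 26/6 = 4.3333
  mean(B) = (6 + 3 + 5 + 6 + 3 + 8) / 6 = 31/6 = 5.1667

Step 2 — sample variances and covariances s[i,j] = (1/(n-1)) · Σ_k (x_{k,i} - mean_i) · (x_{k,j} - mean_j), with n-1 = 5:
  s[A,A] = ((1.6667)·(1.6667) + (0.6667)·(0.6667) + (-1.3333)·(-1.3333) + (-2.3333)·(-2.3333) + (2.6667)·(2.6667) + (-1.3333)·(-1.3333)) / 5 = 19.3333/5 = 3.8667
  s[A,B] = ((1.6667)·(0.8333) + (0.6667)·(-2.1667) + (-1.3333)·(-0.1667) + (-2.3333)·(0.8333) + (2.6667)·(-2.1667) + (-1.3333)·(2.8333)) / 5 = -11.3333/5 = -2.2667
  s[B,B] = ((0.8333)·(0.8333) + (-2.1667)·(-2.1667) + (-0.1667)·(-0.1667) + (0.8333)·(0.8333) + (-2.1667)·(-2.1667) + (2.8333)·(2.8333)) / 5 = 18.8333/5 = 3.7667
  Sample standard deviations s_i = √(s[i,i]):
  s(A) = √(3.8667) = 1.9664
  s(B) = √(3.7667) = 1.9408

Step 3 — r_{ij} = s_{ij} / (s_i · s_j):
  r[A,A] = 1 (diagonal).
  r[A,B] = -2.2667 / (1.9664 · 1.9408) = -2.2667 / 3.8163 = -0.5939
  r[B,B] = 1 (diagonal).

R is symmetric with unit diagonal. Assembling:

R = [[1, -0.5939],
 [-0.5939, 1]]


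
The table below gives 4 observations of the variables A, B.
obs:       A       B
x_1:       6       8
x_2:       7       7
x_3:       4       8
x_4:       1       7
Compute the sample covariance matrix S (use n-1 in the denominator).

Step 1 — column means:
  mean(A) = (6 + 7 + 4 + 1) / 4 = 18/4 = 4.5
  mean(B) = (8 + 7 + 8 + 7) / 4 = 30/4 = 7.5

Step 2 — sample covariance S[i,j] = (1/(n-1)) · Σ_k (x_{k,i} - mean_i) · (x_{k,j} - mean_j), with n-1 = 3.
  S[A,A] = ((1.5)·(1.5) + (2.5)·(2.5) + (-0.5)·(-0.5) + (-3.5)·(-3.5)) / 3 = 21/3 = 7
  S[A,B] = ((1.5)·(0.5) + (2.5)·(-0.5) + (-0.5)·(0.5) + (-3.5)·(-0.5)) / 3 = 1/3 = 0.3333
  S[B,B] = ((0.5)·(0.5) + (-0.5)·(-0.5) + (0.5)·(0.5) + (-0.5)·(-0.5)) / 3 = 1/3 = 0.3333

S is symmetric (S[j,i] = S[i,j]). Assembling:

S = [[7, 0.3333],
 [0.3333, 0.3333]]


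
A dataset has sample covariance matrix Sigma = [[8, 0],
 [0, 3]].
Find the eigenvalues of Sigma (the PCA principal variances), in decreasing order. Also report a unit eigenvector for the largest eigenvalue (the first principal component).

Step 1 — characteristic polynomial of 2×2 Sigma:
  det(Sigma - λI) = λ² - trace · λ + det = 0.
  trace = 8 + 3 = 11, det = 8·3 - (0)² = 24.
Step 2 — discriminant:
  Δ = trace² - 4·det = 121 - 96 = 25.
Step 3 — eigenvalues:
  λ = (trace ± √Δ)/2 = (11 ± 5)/2,
  λ_1 = 8,  λ_2 = 3.

Step 4 — unit eigenvector for λ_1: Sigma is diagonal, so its eigenvectors are the coordinate axes. λ_1 = 8 is the diagonal entry on the first coordinate axis, hence
  v_1 = (1, 0) (||v_1|| = 1).

λ_1 = 8,  λ_2 = 3;  v_1 ≈ (1, 0)


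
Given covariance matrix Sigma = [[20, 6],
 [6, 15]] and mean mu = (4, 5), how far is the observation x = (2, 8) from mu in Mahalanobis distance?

Step 1 — centre the observation: (x - mu) = (-2, 3).

Step 2 — invert Sigma. det(Sigma) = 20·15 - (6)² = 264.
  Sigma^{-1} = (1/det) · [[d, -b], [-b, a]] = [[0.0568, -0.0227],
 [-0.0227, 0.0758]].

Step 3 — form the quadratic (x - mu)^T · Sigma^{-1} · (x - mu):
  Sigma^{-1} · (x - mu) = (-0.1818, 0.2727).
  (x - mu)^T · [Sigma^{-1} · (x - mu)] = (-2)·(-0.1818) + (3)·(0.2727) = 1.1818.

Step 4 — take square root: d = √(1.1818) ≈ 1.0871.

d(x, mu) = √(1.1818) ≈ 1.0871


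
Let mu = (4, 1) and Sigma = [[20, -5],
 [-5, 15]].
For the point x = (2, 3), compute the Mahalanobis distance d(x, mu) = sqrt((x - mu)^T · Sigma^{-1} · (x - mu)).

Step 1 — centre the observation: (x - mu) = (-2, 2).

Step 2 — invert Sigma. det(Sigma) = 20·15 - (-5)² = 275.
  Sigma^{-1} = (1/det) · [[d, -b], [-b, a]] = [[0.0545, 0.0182],
 [0.0182, 0.0727]].

Step 3 — form the quadratic (x - mu)^T · Sigma^{-1} · (x - mu):
  Sigma^{-1} · (x - mu) = (-0.0727, 0.1091).
  (x - mu)^T · [Sigma^{-1} · (x - mu)] = (-2)·(-0.0727) + (2)·(0.1091) = 0.3636.

Step 4 — take square root: d = √(0.3636) ≈ 0.603.

d(x, mu) = √(0.3636) ≈ 0.603
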